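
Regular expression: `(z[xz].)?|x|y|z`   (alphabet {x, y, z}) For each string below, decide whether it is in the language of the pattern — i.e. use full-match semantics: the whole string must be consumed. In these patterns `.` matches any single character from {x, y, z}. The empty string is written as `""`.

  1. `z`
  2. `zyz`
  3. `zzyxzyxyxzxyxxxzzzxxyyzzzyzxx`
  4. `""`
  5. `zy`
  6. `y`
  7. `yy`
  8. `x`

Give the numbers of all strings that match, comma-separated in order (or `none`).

1 → match
2 → no match
3 → no match
4 → match
5 → no match
6 → match
7 → no match
8 → match

1, 4, 6, 8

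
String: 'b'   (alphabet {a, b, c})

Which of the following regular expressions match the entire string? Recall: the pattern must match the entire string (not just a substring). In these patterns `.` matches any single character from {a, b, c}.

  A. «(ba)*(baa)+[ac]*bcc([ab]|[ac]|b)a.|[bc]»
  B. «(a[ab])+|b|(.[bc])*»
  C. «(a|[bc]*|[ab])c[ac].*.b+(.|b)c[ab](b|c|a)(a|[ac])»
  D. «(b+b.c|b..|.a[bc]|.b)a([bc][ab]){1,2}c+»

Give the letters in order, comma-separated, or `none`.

A → match
B → match
C → no match
D → no match — must end with 'c'

A, B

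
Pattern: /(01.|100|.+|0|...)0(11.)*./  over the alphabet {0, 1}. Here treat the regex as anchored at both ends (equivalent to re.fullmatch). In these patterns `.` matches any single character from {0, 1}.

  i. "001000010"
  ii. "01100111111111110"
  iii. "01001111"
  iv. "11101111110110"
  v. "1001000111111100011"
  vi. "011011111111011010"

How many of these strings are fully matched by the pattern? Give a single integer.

1

i → no match
ii → no match
iii → match
iv → no match
v → no match
vi → no match
Total matched: 1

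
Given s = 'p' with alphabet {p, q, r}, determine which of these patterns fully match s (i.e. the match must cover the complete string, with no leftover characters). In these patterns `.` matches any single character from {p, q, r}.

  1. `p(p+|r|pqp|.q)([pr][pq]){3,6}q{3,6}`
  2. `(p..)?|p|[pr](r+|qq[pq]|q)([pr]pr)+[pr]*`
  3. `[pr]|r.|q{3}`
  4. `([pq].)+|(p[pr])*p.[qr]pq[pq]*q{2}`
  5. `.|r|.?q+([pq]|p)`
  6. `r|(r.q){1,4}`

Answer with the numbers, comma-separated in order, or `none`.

2, 3, 5

1 → no match — must end with 'q'
2 → match
3 → match
4 → no match
5 → match
6 → no match — must start with 'r'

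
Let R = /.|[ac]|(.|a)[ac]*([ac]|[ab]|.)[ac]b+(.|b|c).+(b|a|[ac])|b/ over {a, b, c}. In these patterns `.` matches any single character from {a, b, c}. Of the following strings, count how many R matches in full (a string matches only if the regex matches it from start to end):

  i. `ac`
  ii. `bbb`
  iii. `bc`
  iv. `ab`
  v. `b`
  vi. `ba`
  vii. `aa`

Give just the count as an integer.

i. `ac` → no match
ii. `bbb` → no match
iii. `bc` → no match
iv. `ab` → no match
v. `b` → match
vi. `ba` → no match
vii. `aa` → no match
Total matched: 1

1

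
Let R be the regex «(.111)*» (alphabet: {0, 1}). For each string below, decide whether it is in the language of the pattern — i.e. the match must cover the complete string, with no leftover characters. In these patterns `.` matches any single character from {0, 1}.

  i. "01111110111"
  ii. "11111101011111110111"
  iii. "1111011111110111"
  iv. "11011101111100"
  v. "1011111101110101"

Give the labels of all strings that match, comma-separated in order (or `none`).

iii

i → no match
ii → no match
iii → match
iv → no match
v → no match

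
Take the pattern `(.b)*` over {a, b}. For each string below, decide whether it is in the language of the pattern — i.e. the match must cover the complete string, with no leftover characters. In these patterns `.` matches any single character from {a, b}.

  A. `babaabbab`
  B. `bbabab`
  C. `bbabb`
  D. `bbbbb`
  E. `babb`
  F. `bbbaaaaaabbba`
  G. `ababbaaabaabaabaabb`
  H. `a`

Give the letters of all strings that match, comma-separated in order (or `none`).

B

A → no match
B → match
C → no match
D → no match
E → no match
F → no match
G → no match
H → no match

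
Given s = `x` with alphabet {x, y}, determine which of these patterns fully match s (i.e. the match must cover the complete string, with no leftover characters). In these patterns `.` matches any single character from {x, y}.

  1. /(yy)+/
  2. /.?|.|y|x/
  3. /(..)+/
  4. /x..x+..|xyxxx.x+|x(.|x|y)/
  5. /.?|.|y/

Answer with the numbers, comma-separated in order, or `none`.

1 → no match — must start with `yy`
2 → match
3 → no match
4 → no match
5 → match

2, 5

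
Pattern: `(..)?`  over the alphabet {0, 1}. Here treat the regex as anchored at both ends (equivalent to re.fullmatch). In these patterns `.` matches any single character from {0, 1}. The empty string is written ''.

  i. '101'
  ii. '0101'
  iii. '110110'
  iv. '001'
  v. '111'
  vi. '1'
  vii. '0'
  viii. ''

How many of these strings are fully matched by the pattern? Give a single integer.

i → no match
ii → no match
iii → no match
iv → no match
v → no match
vi → no match
vii → no match
viii → match
Total matched: 1

1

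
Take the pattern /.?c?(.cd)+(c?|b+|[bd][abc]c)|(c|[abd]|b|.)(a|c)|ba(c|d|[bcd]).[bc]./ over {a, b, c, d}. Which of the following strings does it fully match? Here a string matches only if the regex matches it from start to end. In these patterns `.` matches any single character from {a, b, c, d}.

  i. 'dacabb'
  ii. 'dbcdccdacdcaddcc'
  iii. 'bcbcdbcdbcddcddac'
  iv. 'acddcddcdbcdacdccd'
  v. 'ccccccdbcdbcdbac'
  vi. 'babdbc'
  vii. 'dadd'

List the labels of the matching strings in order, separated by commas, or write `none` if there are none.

i → no match
ii → no match
iii → match
iv → match
v → no match
vi → match
vii → no match

iii, iv, vi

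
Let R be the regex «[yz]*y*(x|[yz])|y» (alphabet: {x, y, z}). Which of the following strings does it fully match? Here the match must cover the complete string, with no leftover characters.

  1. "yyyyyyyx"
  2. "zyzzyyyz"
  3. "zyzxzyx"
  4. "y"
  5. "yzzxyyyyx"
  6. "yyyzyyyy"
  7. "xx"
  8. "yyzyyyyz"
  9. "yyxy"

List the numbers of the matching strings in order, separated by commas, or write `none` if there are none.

1, 2, 4, 6, 8

1 → match
2 → match
3 → no match
4 → match
5 → no match
6 → match
7 → no match
8 → match
9 → no match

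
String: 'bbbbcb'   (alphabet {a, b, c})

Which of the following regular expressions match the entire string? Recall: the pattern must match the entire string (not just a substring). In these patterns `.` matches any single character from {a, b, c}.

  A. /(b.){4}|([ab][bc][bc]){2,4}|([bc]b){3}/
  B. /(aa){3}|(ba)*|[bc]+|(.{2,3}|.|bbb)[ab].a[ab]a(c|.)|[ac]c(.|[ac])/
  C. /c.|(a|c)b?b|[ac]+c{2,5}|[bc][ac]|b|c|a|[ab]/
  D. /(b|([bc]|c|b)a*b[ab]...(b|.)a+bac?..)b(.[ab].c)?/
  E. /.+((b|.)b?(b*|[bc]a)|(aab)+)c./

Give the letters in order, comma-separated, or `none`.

A → match
B → match
C → no match
D → no match
E → match

A, B, E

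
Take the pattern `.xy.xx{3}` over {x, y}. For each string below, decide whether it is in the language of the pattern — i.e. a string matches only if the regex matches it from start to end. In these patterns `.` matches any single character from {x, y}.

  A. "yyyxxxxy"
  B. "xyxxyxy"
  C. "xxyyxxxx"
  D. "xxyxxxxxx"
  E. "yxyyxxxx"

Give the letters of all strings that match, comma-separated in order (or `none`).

C, E

A. "yyyxxxxy" → no match — must end with "x"
B. "xyxxyxy" → no match — must end with "x"
C. "xxyyxxxx" → match
D. "xxyxxxxxx" → no match
E. "yxyyxxxx" → match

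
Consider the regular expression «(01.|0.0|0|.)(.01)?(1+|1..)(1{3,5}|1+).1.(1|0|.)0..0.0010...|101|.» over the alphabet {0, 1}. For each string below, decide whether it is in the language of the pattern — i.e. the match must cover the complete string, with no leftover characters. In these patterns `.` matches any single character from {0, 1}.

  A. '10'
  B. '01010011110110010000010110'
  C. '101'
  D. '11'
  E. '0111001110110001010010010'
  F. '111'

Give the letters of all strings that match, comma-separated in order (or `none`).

B, C, E

A. '10' → no match
B → match
C. '101' → match
D. '11' → no match
E → match
F. '111' → no match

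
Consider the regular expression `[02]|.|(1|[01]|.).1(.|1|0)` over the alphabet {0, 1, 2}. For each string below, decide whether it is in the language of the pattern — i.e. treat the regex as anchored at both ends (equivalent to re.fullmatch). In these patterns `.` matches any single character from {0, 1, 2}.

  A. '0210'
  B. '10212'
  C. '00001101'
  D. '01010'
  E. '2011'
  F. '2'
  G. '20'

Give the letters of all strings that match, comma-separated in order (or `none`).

A, E, F

A → match
B → no match
C → no match
D → no match
E → match
F → match
G → no match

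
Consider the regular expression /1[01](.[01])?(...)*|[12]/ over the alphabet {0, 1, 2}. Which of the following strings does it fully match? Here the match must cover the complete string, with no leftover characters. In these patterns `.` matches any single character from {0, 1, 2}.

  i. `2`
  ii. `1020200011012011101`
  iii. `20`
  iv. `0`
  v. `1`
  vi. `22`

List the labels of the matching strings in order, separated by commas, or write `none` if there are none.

i, ii, v

i → match
ii → match
iii → no match
iv → no match
v → match
vi → no match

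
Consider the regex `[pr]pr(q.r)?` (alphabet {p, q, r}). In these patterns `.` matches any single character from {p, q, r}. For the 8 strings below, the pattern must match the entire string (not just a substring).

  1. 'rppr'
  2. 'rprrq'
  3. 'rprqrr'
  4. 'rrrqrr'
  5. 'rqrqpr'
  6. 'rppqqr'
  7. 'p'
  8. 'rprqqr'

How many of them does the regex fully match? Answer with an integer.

2

1 → no match
2 → no match
3 → match
4 → no match
5 → no match
6 → no match
7 → no match
8 → match
Total matched: 2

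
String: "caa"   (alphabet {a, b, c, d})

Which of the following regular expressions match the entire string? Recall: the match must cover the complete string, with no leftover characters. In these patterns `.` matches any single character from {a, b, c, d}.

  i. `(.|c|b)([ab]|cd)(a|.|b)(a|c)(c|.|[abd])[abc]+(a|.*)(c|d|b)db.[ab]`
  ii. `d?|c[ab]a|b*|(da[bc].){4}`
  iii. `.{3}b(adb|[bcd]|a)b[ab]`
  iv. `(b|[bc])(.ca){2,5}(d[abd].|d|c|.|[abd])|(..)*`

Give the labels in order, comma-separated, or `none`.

ii

i → no match
ii → match
iii → no match
iv → no match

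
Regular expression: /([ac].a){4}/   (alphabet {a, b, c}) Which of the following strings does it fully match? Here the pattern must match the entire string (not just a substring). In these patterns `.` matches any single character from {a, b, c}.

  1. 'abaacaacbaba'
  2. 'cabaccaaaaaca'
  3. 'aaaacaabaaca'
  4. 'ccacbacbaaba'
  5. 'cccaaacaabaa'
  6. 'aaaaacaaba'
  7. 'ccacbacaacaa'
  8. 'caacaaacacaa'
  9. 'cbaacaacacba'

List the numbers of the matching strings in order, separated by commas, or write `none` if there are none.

3, 4, 7, 8, 9

1 → no match
2 → no match
3 → match
4 → match
5 → no match
6 → no match
7 → match
8 → match
9 → match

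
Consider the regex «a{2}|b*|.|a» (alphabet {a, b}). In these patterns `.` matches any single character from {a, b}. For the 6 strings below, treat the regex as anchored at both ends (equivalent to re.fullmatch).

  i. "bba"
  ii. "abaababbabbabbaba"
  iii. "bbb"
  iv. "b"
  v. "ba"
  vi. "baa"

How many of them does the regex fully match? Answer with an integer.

2

i. "bba" → no match
ii → no match
iii. "bbb" → match
iv. "b" → match
v. "ba" → no match
vi. "baa" → no match
Total matched: 2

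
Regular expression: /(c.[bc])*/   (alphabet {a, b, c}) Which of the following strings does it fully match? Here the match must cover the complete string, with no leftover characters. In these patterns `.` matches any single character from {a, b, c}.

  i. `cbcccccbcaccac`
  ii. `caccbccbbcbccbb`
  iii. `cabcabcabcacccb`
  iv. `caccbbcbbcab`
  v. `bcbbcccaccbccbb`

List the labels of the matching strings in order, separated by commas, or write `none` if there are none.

ii, iii, iv

i → no match
ii → match
iii → match
iv → match
v → no match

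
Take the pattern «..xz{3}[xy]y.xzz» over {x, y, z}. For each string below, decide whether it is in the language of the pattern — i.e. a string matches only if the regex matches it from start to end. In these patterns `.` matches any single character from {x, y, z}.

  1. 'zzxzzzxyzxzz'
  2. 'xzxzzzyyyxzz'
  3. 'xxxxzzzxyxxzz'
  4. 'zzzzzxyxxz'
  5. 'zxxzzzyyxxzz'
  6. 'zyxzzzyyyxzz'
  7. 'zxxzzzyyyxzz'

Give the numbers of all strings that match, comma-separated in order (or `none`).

1. 'zzxzzzxyzxzz' → match
2. 'xzxzzzyyyxzz' → match
3 → no match
4. 'zzzzzxyxxz' → no match — must end with 'xzz'
5. 'zxxzzzyyxxzz' → match
6. 'zyxzzzyyyxzz' → match
7. 'zxxzzzyyyxzz' → match

1, 2, 5, 6, 7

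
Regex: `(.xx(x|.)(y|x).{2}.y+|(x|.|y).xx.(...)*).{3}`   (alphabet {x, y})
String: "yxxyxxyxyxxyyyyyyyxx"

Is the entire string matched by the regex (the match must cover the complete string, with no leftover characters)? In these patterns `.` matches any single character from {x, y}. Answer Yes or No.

No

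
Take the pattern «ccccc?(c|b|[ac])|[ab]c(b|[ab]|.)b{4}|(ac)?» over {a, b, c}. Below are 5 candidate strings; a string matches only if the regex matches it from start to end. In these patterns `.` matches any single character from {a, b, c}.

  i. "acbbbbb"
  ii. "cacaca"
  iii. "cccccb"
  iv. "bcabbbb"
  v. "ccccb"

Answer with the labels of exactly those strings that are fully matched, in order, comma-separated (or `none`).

i. "acbbbbb" → match
ii. "cacaca" → no match
iii. "cccccb" → match
iv. "bcabbbb" → match
v. "ccccb" → match

i, iii, iv, v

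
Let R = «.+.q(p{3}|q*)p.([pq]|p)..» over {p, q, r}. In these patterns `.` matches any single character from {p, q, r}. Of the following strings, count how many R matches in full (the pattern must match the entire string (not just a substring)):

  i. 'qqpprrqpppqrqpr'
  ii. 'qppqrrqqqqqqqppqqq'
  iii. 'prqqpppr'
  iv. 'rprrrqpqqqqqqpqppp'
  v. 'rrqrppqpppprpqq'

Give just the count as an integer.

i → no match
ii → match
iii → no match
iv → match
v → match
Total matched: 3

3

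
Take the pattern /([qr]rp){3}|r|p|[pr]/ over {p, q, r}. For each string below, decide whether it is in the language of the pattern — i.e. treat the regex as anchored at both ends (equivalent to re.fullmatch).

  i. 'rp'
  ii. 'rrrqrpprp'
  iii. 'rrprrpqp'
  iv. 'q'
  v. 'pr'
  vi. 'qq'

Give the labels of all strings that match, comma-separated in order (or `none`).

i. 'rp' → no match
ii. 'rrrqrpprp' → no match
iii. 'rrprrpqp' → no match
iv. 'q' → no match
v. 'pr' → no match
vi. 'qq' → no match

none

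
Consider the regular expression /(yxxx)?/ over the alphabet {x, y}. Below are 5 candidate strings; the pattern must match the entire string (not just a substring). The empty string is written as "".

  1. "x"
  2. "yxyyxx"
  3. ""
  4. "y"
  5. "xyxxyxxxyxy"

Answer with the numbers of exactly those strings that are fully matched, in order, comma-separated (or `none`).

3

1 → no match
2 → no match
3 → match
4 → no match
5 → no match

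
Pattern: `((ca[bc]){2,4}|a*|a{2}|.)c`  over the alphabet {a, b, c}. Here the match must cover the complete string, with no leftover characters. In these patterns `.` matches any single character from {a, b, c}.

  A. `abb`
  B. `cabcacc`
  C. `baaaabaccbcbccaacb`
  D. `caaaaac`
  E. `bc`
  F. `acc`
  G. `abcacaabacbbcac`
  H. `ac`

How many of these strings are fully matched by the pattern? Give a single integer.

A. `abb` → no match — must end with `c`
B. `cabcacc` → match
C → no match — must end with `c`
D. `caaaaac` → no match
E. `bc` → match
F. `acc` → no match
G → no match
H. `ac` → match
Total matched: 3

3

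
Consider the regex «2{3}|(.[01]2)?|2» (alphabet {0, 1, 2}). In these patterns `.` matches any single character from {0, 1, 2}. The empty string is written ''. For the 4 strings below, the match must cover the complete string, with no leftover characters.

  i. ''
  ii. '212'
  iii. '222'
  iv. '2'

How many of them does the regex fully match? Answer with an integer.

i → match
ii → match
iii → match
iv → match
Total matched: 4

4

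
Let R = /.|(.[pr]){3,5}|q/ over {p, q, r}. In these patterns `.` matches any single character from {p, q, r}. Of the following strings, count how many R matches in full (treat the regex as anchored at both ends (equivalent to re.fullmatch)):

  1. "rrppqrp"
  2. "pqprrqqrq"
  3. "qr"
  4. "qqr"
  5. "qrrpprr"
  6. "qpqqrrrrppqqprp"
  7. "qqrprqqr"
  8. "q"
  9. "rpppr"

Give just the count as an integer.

1

1 → no match
2 → no match
3 → no match
4 → no match
5 → no match
6 → no match
7 → no match
8 → match
9 → no match
Total matched: 1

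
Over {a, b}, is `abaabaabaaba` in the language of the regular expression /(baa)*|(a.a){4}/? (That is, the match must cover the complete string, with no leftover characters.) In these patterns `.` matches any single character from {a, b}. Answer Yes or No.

Yes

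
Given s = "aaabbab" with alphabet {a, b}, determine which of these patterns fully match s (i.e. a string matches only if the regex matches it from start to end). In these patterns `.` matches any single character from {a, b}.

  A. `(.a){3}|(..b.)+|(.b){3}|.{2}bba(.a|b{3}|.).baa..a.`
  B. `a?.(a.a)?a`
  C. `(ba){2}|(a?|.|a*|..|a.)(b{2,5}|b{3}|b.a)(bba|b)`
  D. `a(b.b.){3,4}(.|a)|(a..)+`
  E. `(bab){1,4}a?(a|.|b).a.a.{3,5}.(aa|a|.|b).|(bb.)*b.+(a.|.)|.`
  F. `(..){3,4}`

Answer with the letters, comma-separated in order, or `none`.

A → no match
B → no match — must end with "a"
C → match
D → no match
E → no match
F → no match

C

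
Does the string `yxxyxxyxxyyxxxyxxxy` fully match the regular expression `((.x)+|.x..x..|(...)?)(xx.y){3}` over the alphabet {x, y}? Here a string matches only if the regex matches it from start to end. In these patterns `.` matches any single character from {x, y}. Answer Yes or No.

Yes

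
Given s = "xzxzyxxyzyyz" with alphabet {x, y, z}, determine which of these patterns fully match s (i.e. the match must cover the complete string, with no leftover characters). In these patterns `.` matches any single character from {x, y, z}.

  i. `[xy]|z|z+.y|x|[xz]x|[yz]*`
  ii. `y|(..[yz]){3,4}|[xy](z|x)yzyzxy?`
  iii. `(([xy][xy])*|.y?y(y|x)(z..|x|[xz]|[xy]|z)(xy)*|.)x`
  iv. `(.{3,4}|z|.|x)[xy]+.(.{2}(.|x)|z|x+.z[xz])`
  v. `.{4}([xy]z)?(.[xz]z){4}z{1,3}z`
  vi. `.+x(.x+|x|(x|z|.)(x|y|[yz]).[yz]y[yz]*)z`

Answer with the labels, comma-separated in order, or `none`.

iv, vi

i → no match
ii → no match
iii → no match — must end with "x"
iv → match
v → no match — must end with "zz"
vi → match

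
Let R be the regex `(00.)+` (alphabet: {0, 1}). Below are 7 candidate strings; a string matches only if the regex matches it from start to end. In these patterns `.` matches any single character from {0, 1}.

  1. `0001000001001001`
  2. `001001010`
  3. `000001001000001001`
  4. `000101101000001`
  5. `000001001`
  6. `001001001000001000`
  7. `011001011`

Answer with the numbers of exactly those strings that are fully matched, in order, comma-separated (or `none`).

1 → no match
2 → no match
3 → match
4 → no match
5 → match
6 → match
7 → no match — must start with `00`

3, 5, 6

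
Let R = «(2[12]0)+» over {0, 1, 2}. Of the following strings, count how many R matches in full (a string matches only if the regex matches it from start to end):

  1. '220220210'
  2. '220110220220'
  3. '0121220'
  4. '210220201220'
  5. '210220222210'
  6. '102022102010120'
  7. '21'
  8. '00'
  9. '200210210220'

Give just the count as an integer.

1

1 → match
2 → no match
3 → no match — must start with '2'
4 → no match
5 → no match
6 → no match — must start with '2'
7 → no match — must end with '0'
8 → no match — must start with '2'
9 → no match
Total matched: 1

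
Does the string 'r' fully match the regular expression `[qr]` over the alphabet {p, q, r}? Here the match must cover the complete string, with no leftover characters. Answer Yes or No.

Yes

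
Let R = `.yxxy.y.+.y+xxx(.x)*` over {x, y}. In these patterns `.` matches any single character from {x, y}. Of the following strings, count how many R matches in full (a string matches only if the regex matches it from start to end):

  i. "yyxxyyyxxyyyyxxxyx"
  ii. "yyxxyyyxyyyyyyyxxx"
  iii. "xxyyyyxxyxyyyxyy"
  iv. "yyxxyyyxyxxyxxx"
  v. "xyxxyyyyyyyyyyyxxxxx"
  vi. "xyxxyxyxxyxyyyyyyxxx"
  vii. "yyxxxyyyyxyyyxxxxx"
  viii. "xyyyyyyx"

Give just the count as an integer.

i → match
ii → match
iii → no match
iv → match
v → match
vi → match
vii → no match
viii. "xyyyyyyx" → no match
Total matched: 5

5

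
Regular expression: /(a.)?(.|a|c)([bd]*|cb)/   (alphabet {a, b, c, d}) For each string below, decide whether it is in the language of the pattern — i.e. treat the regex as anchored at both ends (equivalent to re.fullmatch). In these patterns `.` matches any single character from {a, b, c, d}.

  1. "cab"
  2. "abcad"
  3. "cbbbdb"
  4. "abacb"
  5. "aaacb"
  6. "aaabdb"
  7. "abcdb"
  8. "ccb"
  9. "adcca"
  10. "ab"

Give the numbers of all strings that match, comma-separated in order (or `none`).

1 → no match
2 → no match
3 → match
4 → match
5 → match
6 → match
7 → match
8 → match
9 → no match
10 → match

3, 4, 5, 6, 7, 8, 10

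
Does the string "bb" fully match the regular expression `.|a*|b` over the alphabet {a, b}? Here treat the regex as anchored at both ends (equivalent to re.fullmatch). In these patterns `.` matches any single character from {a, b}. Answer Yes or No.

No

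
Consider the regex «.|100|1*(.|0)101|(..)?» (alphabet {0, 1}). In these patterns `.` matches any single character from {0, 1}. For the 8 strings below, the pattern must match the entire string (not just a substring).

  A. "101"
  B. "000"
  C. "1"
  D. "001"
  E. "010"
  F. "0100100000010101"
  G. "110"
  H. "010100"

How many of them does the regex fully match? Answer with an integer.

A. "101" → no match
B. "000" → no match
C. "1" → match
D. "001" → no match
E. "010" → no match
F → no match
G. "110" → no match
H. "010100" → no match
Total matched: 1

1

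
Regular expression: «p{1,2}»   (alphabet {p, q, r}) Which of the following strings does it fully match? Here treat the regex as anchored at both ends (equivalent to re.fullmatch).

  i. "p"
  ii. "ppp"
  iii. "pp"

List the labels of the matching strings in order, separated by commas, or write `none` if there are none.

i, iii

i → match
ii → no match
iii → match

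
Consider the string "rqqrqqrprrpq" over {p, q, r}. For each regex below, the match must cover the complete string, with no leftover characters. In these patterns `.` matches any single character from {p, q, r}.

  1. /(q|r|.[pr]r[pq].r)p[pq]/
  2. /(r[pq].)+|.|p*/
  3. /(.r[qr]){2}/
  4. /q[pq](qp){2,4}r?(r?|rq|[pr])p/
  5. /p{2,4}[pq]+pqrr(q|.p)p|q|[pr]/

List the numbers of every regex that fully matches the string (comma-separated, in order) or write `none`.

1 → no match
2 → match
3 → no match
4 → no match — must start with "q"
5 → no match

2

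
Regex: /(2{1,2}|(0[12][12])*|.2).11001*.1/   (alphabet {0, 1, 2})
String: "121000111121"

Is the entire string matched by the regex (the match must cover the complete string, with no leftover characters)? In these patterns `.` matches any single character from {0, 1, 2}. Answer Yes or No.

No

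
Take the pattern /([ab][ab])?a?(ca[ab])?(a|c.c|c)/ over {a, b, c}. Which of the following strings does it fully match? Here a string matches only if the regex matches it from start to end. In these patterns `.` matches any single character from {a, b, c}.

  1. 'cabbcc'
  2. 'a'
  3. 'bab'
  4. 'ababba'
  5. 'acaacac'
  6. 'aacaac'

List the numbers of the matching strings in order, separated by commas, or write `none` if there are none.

2, 5, 6

1. 'cabbcc' → no match
2. 'a' → match
3. 'bab' → no match
4. 'ababba' → no match
5. 'acaacac' → match
6. 'aacaac' → match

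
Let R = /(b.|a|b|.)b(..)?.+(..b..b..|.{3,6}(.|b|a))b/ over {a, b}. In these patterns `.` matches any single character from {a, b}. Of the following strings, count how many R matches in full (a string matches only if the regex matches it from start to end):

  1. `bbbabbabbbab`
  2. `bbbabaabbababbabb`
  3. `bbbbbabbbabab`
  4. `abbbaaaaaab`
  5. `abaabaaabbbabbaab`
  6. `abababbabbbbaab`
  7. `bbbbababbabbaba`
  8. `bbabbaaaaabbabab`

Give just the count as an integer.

7

1 → match
2 → match
3 → match
4 → match
5 → match
6 → match
7 → no match — must end with `b`
8 → match
Total matched: 7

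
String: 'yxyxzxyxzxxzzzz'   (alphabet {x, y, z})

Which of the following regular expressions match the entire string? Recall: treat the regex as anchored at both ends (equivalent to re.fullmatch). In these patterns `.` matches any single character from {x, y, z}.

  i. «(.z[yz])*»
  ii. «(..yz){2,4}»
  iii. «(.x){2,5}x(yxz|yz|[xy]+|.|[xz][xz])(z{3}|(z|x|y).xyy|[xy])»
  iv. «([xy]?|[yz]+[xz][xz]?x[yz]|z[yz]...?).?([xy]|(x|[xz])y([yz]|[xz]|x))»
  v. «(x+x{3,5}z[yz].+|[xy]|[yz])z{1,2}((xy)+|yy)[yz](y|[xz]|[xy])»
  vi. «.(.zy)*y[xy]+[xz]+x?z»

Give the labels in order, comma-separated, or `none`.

iii

i → no match
ii → no match — must end with 'yz'
iii → match
iv → no match
v → no match
vi → no match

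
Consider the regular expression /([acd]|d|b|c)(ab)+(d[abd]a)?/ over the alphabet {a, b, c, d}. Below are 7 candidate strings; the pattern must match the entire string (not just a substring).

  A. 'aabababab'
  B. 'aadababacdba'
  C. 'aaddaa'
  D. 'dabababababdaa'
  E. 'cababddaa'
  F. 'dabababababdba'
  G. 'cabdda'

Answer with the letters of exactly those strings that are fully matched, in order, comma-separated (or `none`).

A. 'aabababab' → match
B. 'aadababacdba' → no match
C. 'aaddaa' → no match
D → match
E. 'cababddaa' → no match
F → match
G. 'cabdda' → match

A, D, F, G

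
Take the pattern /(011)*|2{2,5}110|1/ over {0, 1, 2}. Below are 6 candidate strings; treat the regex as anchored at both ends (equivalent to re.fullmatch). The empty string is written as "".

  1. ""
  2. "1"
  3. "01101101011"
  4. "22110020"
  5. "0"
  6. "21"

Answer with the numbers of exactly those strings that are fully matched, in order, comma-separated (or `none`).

1, 2

1 → match
2 → match
3 → no match
4 → no match
5 → no match
6 → no match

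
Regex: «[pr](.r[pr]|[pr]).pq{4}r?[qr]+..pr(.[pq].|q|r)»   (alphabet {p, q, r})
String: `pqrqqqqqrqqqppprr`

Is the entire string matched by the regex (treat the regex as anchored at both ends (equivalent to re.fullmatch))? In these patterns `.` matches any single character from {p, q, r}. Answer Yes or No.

No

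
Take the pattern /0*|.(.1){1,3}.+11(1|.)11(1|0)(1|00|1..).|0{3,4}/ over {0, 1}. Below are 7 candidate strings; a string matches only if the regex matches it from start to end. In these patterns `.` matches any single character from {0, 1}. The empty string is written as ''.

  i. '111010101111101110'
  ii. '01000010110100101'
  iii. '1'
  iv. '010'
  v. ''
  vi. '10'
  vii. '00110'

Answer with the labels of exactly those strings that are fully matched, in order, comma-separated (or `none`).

i → match
ii → no match
iii → no match
iv → no match
v → match
vi → no match
vii → no match

i, v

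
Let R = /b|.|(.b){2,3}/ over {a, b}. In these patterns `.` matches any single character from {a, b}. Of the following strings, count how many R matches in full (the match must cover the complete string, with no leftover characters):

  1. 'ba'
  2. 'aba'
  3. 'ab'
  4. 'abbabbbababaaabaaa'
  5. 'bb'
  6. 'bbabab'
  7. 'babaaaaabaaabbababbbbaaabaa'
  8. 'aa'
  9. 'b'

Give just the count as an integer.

1 → no match
2 → no match
3 → no match
4 → no match
5 → no match
6 → match
7 → no match
8 → no match
9 → match
Total matched: 2

2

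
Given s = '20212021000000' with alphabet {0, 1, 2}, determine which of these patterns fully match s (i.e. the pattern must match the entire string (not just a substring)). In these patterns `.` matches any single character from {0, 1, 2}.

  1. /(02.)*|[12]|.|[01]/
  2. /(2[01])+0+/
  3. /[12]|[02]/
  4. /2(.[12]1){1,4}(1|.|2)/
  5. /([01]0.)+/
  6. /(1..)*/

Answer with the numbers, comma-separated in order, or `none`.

1 → no match
2 → match
3 → no match
4 → no match
5 → no match
6 → no match

2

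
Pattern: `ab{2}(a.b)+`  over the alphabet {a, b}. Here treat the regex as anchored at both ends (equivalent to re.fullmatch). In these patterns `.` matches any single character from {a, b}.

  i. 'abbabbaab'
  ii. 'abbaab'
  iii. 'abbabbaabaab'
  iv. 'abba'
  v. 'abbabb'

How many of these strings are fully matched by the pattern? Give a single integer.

4

i → match
ii → match
iii → match
iv → no match — must end with 'b'
v → match
Total matched: 4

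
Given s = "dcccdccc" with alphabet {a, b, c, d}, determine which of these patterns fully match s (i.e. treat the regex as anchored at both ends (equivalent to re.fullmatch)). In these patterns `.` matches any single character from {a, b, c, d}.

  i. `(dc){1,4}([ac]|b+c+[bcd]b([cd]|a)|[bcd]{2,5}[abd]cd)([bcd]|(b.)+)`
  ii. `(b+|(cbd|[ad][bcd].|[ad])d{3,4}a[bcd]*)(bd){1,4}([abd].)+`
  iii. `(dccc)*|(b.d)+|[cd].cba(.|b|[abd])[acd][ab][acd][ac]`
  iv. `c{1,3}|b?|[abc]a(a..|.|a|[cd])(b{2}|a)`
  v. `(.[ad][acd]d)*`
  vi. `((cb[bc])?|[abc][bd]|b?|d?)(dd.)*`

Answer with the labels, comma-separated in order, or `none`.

i → no match
ii → no match
iii → match
iv → no match
v → no match
vi → no match

iii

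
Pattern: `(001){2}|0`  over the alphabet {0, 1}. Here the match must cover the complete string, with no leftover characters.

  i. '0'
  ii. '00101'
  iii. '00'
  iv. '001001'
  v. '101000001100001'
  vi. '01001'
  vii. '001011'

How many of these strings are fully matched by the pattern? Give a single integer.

2

i → match
ii → no match
iii → no match
iv → match
v → no match
vi → no match
vii → no match
Total matched: 2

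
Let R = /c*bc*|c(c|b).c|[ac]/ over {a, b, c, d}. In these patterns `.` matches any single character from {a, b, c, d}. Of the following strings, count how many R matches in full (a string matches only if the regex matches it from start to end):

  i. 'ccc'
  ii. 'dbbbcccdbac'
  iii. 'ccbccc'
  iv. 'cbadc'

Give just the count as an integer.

1

i → no match
ii → no match
iii → match
iv → no match
Total matched: 1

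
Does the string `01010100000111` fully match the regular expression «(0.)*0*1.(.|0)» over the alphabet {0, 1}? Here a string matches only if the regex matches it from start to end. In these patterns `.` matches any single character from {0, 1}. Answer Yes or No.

Yes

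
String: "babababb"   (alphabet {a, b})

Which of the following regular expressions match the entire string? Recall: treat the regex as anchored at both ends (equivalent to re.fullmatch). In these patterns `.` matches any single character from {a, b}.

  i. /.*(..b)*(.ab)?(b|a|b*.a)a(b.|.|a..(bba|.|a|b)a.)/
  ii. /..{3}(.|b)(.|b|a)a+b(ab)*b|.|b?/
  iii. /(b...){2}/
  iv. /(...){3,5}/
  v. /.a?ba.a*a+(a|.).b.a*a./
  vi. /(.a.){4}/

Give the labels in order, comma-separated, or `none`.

i → match
ii → no match
iii → match
iv → no match
v → no match
vi → no match

i, iii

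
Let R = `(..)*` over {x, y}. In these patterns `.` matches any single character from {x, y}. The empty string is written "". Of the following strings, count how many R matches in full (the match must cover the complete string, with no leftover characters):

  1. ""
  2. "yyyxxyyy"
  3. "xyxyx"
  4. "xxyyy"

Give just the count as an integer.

1 → match
2 → match
3 → no match
4 → no match
Total matched: 2

2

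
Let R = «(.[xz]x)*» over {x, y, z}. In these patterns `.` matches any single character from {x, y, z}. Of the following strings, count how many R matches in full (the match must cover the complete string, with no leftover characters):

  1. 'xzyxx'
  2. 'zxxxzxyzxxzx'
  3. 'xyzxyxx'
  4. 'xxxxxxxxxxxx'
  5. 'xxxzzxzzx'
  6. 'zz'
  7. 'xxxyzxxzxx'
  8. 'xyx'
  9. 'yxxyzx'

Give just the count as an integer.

4

1 → no match
2 → match
3 → no match
4 → match
5 → match
6 → no match
7 → no match
8 → no match
9 → match
Total matched: 4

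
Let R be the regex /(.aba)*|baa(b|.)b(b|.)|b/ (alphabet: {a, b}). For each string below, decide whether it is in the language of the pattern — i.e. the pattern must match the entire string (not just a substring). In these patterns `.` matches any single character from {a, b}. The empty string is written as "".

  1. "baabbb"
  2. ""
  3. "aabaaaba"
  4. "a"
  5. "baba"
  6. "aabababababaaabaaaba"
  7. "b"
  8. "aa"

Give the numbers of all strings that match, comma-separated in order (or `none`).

1, 2, 3, 5, 6, 7

1 → match
2 → match
3 → match
4 → no match
5 → match
6 → match
7 → match
8 → no match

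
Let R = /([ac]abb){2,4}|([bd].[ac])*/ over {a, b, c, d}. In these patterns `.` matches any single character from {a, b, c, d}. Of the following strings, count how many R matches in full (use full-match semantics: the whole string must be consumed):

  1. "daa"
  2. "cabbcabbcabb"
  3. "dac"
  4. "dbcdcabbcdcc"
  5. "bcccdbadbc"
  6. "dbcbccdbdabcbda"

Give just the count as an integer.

1 → match
2 → match
3 → match
4 → match
5 → no match
6 → no match
Total matched: 4

4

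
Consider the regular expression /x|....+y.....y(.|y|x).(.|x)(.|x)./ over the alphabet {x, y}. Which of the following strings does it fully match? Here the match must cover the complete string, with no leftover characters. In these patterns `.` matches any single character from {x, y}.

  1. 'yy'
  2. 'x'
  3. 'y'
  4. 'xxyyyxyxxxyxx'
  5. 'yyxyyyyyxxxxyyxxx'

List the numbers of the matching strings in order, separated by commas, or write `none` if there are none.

1 → no match
2 → match
3 → no match
4 → no match
5 → no match

2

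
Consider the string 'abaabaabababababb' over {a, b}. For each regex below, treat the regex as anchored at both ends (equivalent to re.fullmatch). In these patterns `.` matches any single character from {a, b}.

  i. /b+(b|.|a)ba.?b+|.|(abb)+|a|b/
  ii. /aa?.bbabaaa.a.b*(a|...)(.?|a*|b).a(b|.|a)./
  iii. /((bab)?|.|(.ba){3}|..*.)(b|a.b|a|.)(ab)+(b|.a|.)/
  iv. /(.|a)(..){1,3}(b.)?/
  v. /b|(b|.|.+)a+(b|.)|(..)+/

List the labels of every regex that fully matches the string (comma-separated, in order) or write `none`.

iii

i → no match
ii → no match
iii → match
iv → no match
v → no match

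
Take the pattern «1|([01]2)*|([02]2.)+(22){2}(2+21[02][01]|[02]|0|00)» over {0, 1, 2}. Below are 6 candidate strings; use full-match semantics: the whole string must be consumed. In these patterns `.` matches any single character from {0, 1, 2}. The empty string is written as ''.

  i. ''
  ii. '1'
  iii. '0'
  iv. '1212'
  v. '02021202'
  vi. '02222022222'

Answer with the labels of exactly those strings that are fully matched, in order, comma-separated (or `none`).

i → match
ii → match
iii → no match
iv → match
v → match
vi → match

i, ii, iv, v, vi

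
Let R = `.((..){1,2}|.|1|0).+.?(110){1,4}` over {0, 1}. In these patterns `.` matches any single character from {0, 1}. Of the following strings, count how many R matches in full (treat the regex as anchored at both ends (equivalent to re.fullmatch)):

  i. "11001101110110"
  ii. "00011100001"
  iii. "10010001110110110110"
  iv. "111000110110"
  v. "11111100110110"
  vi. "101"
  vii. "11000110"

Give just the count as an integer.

i → match
ii. "00011100001" → no match — must end with "110"
iii → match
iv. "111000110110" → match
v → match
vi. "101" → no match — must end with "110"
vii. "11000110" → match
Total matched: 5

5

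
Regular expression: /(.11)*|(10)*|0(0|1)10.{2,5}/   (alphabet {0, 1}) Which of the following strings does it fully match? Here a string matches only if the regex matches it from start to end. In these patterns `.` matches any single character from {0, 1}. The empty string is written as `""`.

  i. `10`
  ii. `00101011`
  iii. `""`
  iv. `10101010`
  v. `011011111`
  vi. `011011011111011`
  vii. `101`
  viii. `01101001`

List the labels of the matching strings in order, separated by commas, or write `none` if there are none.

i, ii, iii, iv, v, vi, viii

i → match
ii → match
iii → match
iv → match
v → match
vi → match
vii → no match
viii → match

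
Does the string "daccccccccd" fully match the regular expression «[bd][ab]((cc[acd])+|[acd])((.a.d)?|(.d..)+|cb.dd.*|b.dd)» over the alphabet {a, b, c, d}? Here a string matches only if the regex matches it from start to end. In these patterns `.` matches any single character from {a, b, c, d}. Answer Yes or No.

Yes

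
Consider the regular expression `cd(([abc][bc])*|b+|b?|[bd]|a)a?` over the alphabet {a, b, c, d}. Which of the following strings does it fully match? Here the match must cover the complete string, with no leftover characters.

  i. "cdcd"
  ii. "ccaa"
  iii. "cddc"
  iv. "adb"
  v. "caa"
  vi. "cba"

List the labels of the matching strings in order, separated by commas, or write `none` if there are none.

i → no match
ii → no match — must start with "cd"
iii → no match
iv → no match — must start with "cd"
v → no match — must start with "cd"
vi → no match — must start with "cd"

none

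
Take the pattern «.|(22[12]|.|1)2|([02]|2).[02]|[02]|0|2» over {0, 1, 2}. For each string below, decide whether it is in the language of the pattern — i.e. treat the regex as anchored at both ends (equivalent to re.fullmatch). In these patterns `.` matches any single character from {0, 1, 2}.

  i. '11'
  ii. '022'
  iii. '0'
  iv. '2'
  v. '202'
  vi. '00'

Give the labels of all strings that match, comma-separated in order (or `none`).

i → no match
ii → match
iii → match
iv → match
v → match
vi → no match

ii, iii, iv, v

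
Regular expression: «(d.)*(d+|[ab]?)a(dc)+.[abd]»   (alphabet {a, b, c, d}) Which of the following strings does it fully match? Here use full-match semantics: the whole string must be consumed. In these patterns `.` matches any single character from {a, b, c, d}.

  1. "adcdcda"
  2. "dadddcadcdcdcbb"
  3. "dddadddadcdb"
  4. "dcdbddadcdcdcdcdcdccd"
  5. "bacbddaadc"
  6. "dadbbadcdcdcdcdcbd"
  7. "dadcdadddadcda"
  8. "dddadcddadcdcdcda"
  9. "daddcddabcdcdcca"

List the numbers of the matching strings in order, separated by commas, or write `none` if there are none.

1. "adcdcda" → match
2 → match
3. "dddadddadcdb" → match
4 → match
5. "bacbddaadc" → no match
6 → match
7 → match
8 → match
9 → no match

1, 2, 3, 4, 6, 7, 8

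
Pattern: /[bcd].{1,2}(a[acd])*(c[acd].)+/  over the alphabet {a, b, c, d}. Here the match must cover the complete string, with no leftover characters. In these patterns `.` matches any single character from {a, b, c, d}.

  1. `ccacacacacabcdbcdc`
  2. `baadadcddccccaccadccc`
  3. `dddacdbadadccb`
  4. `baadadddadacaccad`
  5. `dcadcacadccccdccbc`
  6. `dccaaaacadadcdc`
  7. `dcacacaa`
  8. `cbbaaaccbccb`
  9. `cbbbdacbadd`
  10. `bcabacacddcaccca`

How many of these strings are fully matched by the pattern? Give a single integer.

1

1 → no match
2 → match
3 → no match
4 → no match
5 → no match
6 → no match
7 → no match
8 → no match
9 → no match
10 → no match
Total matched: 1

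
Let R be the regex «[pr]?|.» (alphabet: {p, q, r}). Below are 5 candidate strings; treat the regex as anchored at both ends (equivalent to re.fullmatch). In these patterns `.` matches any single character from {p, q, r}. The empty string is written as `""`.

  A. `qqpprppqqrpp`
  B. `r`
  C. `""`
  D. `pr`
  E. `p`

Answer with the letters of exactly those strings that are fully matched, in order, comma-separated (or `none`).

B, C, E

A. `qqpprppqqrpp` → no match
B. `r` → match
C. `""` → match
D. `pr` → no match
E. `p` → match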